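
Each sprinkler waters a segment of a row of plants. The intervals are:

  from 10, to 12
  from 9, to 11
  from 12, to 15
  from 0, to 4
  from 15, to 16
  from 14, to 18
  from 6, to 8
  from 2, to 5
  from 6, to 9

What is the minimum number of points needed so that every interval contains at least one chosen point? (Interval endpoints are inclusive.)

4

By right end: [0,4]  [2,5]  [6,8]  [6,9]  [9,11]  [10,12]  [12,15]  [15,16]  [14,18]
[0,4] uncovered → point at 4; [6,8] uncovered → point at 8; [9,11] uncovered → point at 11; [12,15] uncovered → point at 15.
Points: 4, 8, 11, 15 (4 total).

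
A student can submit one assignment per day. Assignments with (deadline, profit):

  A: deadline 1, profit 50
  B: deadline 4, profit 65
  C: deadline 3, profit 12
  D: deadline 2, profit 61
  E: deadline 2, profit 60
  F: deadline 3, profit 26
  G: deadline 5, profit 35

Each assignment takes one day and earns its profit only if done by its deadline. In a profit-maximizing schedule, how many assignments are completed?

5

Sort by profit descending; place each in the latest free slot ≤ its deadline.
By profit: B(d4,65), D(d2,61), E(d2,60), A(d1,50), G(d5,35), F(d3,26), C(d3,12)
B→slot 4; D→slot 2; E→slot 1; A skipped; G→slot 5; F→slot 3; C skipped.
5 of 7 scheduled.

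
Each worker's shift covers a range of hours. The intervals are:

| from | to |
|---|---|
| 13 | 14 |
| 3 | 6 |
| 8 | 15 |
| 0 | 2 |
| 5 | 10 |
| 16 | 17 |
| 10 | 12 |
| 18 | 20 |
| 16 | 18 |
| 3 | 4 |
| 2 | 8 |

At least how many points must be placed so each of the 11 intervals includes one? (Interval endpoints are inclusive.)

6

By right end: [0,2]  [3,4]  [3,6]  [2,8]  [5,10]  [10,12]  [13,14]  [8,15]  [16,17]  [16,18]  [18,20]
[0,2] uncovered → point at 2; [3,4] uncovered → point at 4; [5,10] uncovered → point at 10; [13,14] uncovered → point at 14; [16,17] uncovered → point at 17; [18,20] uncovered → point at 20.
Points: 2, 4, 10, 14, 17, 20 (6 total).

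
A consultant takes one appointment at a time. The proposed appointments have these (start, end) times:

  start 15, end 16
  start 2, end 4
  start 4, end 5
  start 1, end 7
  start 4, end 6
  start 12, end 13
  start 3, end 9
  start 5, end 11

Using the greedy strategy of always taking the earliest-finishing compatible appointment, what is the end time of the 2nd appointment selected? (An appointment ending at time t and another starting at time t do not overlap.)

5

Sorted by end: (2,4)  (4,5)  (4,6)  (1,7)  (3,9)  (5,11)  (12,13)  (15,16)
take (2,4); take (4,5); skip (1,7); take (5,11); take (12,13); take (15,16).
Selected: (2,4) (4,5) (5,11) (12,13) (15,16)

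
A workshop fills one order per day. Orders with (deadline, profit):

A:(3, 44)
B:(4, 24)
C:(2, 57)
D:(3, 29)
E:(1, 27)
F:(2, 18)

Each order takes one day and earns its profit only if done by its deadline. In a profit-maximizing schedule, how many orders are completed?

4

By profit: C(d2,57), A(d3,44), D(d3,29), E(d1,27), B(d4,24), F(d2,18)
C→slot 2; A→slot 3; D→slot 1; E skipped; B→slot 4; F skipped.
4 of 6 scheduled.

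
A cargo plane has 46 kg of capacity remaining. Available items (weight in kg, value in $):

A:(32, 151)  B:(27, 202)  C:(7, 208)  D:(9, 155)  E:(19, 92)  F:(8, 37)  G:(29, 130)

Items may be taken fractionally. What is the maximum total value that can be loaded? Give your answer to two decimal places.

579.53

Sort by value per unit weight and fill in that order.
Order: C (208/7=29.71) > D (155/9=17.22) > B (202/27=7.48) > E (92/19=4.84) > A (151/32=4.72) > F (37/8=4.62) > G (130/29=4.48)
Fill: take C (7 @ 208) → take D (9 @ 155) → take B (27 @ 202) → take 3/19 of E → 14.53; 46/46 used.
Total value = 579.53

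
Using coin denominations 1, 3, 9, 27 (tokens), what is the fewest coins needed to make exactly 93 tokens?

Use the largest denomination that fits, subtract, and repeat.
93 = 3×27 + 1×9 + 1×3
Total coins = 3 + 1 + 1 = 5

5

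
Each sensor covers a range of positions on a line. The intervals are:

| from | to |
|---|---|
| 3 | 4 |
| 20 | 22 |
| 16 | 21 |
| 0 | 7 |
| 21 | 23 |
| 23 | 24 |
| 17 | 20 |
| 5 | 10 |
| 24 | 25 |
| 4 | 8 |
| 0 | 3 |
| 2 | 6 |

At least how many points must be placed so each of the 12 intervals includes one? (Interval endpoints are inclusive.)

5

Sorted: [0,3] [3,4] [2,6] [0,7] [4,8] [5,10] [17,20] [16,21] [20,22] [21,23] [23,24] [24,25]
{[0,3],[3,4],[2,6],[0,7]} hit by 3; {[4,8],[5,10]} hit by 8; {[17,20],[16,21],[20,22]} hit by 20; {[21,23],[23,24]} hit by 23; {[24,25]} hit by 25.
Points: 3, 8, 20, 23, 25 (5 total).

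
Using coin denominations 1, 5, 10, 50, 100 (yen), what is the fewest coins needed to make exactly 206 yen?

Greedy: take as many of the largest coin as possible, then repeat with the remainder.
206 − 2×100→6 − 1×5→1 − 1×1→0
Total coins = 2 + 1 + 1 = 4

4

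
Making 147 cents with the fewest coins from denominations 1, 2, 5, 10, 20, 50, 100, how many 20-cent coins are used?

2

Use the largest denomination that fits, subtract, and repeat.
147 = 1×100 + 2×20 + 1×5 + 1×2
Count of 20: 2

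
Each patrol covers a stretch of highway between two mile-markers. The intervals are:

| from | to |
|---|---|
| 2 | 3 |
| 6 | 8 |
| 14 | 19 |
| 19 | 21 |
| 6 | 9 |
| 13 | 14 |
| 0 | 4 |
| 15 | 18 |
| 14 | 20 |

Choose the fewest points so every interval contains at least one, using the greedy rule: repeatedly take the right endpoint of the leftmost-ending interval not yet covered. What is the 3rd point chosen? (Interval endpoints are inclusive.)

14

Sort by right endpoint; whenever an interval is uncovered, place a point at its right end.
By right end: [2,3]  [0,4]  [6,8]  [6,9]  [13,14]  [15,18]  [14,19]  [14,20]  [19,21]
[2,3] uncovered → point at 3; [6,8] uncovered → point at 8; [13,14] uncovered → point at 14; [15,18] uncovered → point at 18; [19,21] uncovered → point at 21.
Points: 3, 8, 14, 18, 21 (5 total).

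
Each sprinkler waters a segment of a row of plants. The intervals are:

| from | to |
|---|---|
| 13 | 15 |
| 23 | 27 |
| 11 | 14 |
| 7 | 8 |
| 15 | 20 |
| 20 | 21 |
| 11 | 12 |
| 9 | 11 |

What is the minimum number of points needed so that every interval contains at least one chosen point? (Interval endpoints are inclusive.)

Sort by right endpoint; whenever an interval is uncovered, place a point at its right end.
Sorted: [7,8] [9,11] [11,12] [11,14] [13,15] [15,20] [20,21] [23,27]
{[7,8]} hit by 8; {[9,11],[11,12],[11,14]} hit by 11; {[13,15],[15,20]} hit by 15; {[20,21]} hit by 21; {[23,27]} hit by 27.
Points: 8, 11, 15, 21, 27 (5 total).

5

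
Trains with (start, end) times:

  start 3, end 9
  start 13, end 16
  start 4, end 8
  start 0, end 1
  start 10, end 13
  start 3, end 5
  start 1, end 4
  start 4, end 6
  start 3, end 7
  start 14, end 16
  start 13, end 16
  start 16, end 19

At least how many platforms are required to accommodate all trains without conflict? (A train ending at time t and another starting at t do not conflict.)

5

starts: [0, 1, 3, 3, 3, 4, 4, 10, 13, 13, 14, 16]
ends:   [1, 4, 5, 6, 7, 8, 9, 13, 16, 16, 16, 19]
s0→1 e1→0 s1→1 s3→2 s3→3 s3→4 e4→3 s4→4 s4→5  — peak 5.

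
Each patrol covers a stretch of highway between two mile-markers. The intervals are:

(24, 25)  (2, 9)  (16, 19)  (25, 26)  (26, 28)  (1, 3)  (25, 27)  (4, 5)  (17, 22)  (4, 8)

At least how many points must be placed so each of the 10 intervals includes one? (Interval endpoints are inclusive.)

5

Sort by right endpoint; whenever an interval is uncovered, place a point at its right end.
Sorted: [1,3] [4,5] [4,8] [2,9] [16,19] [17,22] [24,25] [25,26] [25,27] [26,28]
{[1,3]} hit by 3; {[4,5],[4,8],[2,9]} hit by 5; {[16,19],[17,22]} hit by 19; {[24,25],[25,26],[25,27]} hit by 25; {[26,28]} hit by 28.
Points: 3, 5, 19, 25, 28 (5 total).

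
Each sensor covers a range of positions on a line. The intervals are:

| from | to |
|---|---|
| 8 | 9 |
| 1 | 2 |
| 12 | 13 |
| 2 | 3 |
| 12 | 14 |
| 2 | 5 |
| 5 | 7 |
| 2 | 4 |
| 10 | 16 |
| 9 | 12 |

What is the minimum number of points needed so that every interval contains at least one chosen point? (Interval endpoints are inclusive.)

4

By right end: [1,2]  [2,3]  [2,4]  [2,5]  [5,7]  [8,9]  [9,12]  [12,13]  [12,14]  [10,16]
[1,2] uncovered → point at 2; [5,7] uncovered → point at 7; [8,9] uncovered → point at 9; [12,13] uncovered → point at 13.
Points: 2, 7, 9, 13 (4 total).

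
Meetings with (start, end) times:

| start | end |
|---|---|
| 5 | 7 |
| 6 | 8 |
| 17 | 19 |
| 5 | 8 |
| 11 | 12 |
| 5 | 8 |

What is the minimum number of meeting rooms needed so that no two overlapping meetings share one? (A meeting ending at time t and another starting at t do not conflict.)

The answer is the maximum number of intervals overlapping at any instant.
starts: [5, 5, 5, 6, 11, 17]
ends:   [7, 8, 8, 8, 12, 19]
s5→1 s5→2 s5→3 s6→4  — peak 4.

4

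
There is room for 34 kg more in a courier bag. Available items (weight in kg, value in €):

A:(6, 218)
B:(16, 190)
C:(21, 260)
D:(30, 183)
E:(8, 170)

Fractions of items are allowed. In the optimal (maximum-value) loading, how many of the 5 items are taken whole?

2

Greedy by value/weight ratio, highest first.
Ratios (sorted): A 36.33, E 21.25, C 12.38, B 11.88, D 6.10
take A (6 @ 218); take E (8 @ 170); take 20/21 of C → 247.62. Capacity used 34/34.
2 item(s) taken whole; one partial (take 20/21 of C).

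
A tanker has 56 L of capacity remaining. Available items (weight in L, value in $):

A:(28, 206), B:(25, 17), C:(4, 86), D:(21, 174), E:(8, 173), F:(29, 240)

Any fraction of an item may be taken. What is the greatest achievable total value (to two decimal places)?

623.34

Sort by value per unit weight and fill in that order.
Ratios (sorted): E 21.62, C 21.50, D 8.29, F 8.28, A 7.36, B 0.68
take E (8 @ 173); take C (4 @ 86); take D (21 @ 174); take 23/29 of F → 190.34. Capacity used 56/56.
Total value = 623.34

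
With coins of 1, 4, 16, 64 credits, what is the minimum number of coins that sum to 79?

7

Greedy: take as many of the largest coin as possible, then repeat with the remainder.
79 = 1×64 + 3×4 + 3×1
Total coins = 1 + 3 + 3 = 7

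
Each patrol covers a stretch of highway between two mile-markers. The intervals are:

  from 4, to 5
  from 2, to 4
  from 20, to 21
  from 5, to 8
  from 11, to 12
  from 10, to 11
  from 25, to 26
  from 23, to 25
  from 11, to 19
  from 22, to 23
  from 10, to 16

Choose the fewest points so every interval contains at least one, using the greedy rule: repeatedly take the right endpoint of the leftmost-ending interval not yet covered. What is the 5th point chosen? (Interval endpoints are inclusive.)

23

By right end: [2,4]  [4,5]  [5,8]  [10,11]  [11,12]  [10,16]  [11,19]  [20,21]  [22,23]  [23,25]  [25,26]
[2,4] uncovered → point at 4; [5,8] uncovered → point at 8; [10,11] uncovered → point at 11; [20,21] uncovered → point at 21; [22,23] uncovered → point at 23; [25,26] uncovered → point at 26.
Points: 4, 8, 11, 21, 23, 26 (6 total).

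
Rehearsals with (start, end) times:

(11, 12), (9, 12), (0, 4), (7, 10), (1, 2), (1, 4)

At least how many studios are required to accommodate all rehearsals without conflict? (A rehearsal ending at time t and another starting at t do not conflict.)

Count concurrent intervals with a sweep; the peak is the room count.
Events (time:±→running): 0:+→1 1:+→2 1:+→3 … peak 3.

3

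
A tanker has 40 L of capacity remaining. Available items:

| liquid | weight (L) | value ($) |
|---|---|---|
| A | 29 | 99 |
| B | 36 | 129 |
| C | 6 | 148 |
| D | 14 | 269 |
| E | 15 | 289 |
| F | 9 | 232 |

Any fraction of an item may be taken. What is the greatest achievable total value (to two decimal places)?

Ratios (sorted): F 25.78, C 24.67, E 19.27, D 19.21, B 3.58, A 3.41
take F (9 @ 232); take C (6 @ 148); take E (15 @ 289); take 10/14 of D → 192.14. Capacity used 40/40.
Total value = 861.14

861.14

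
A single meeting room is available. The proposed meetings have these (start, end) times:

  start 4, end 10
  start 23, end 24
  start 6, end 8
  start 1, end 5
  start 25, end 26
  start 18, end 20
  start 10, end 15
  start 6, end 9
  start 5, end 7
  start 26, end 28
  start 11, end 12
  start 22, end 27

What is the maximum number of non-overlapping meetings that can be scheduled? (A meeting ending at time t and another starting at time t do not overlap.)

7

Sorted by end: (1,5)  (5,7)  (6,8)  (6,9)  (4,10)  (11,12)  (10,15)  (18,20)  (23,24)  (25,26)  (22,27)  (26,28)
take (1,5); take (5,7); skip (6,8); skip (6,9); skip (4,10); take (11,12); skip (10,15); take (18,20); take (23,24); take (25,26); take (26,28).
Selected 7 meetings.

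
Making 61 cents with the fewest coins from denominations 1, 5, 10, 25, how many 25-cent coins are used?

61 = 2×25 + 1×10 + 1×1
Count of 25: 2

2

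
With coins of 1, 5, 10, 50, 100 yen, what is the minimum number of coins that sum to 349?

Greedy: take as many of the largest coin as possible, then repeat with the remainder.
349 − 3×100→49 − 4×10→9 − 1×5→4 − 4×1→0
Total coins = 3 + 4 + 1 + 4 = 12

12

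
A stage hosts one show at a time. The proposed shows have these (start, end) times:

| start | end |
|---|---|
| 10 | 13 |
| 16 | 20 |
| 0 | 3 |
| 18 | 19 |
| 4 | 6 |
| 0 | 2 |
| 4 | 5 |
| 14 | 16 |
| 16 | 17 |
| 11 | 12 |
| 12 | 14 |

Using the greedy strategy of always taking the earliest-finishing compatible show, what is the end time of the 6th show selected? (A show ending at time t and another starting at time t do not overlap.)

Greedy by earliest finish: after sorting by end time, pick each interval compatible with the last pick.
By end time: (0,2), (0,3), (4,5), (4,6), (11,12), (10,13), (12,14), (14,16), (16,17), (18,19), (16,20).
Pick (0,2); next start ≥ 2 → (4,5); next start ≥ 5 → (11,12); next start ≥ 12 → (12,14); next start ≥ 14 → (14,16); next start ≥ 16 → (16,17); next start ≥ 17 → (18,19).
Selected: (0,2) (4,5) (11,12) (12,14) (14,16) (16,17) (18,19)

17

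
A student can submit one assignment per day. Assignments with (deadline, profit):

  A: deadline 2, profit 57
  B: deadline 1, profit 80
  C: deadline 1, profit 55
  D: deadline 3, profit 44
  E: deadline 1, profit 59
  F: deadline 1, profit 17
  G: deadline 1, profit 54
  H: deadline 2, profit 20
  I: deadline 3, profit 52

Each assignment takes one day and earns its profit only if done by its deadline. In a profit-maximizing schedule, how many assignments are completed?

By profit: B(d1,80), E(d1,59), A(d2,57), C(d1,55), G(d1,54), I(d3,52), D(d3,44), H(d2,20), F(d1,17)
B→slot 1; E skipped; A→slot 2; C skipped; G skipped; I→slot 3; D skipped; H skipped; F skipped.
3 of 9 scheduled.

3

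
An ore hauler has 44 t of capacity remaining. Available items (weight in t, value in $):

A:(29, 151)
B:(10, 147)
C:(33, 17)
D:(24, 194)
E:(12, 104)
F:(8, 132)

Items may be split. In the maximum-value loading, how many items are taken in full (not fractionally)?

3

Sort by value per unit weight and fill in that order.
Ratios (sorted): F 16.50, B 14.70, E 8.67, D 8.08, A 5.21, C 0.52
take F (8 @ 132); take B (10 @ 147); take E (12 @ 104); take 14/24 of D → 113.17. Capacity used 44/44.
3 item(s) taken whole; one partial (take 14/24 of D).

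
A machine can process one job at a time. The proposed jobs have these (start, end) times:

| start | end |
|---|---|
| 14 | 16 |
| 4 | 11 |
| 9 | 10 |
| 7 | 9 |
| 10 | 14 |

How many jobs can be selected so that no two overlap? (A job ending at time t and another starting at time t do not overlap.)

4

Greedy by earliest finish: after sorting by end time, pick each interval compatible with the last pick.
Sorted by end: (7,9)  (9,10)  (4,11)  (10,14)  (14,16)
take (7,9); take (9,10); skip (4,11); take (10,14); take (14,16).
Selected 4 jobs.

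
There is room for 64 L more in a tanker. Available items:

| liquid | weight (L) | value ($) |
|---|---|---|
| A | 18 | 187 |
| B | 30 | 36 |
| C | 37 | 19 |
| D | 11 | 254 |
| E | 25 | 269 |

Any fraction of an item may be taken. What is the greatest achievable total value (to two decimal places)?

Order: D (254/11=23.09) > E (269/25=10.76) > A (187/18=10.39) > B (36/30=1.20) > C (19/37=0.51)
Fill: take D (11 @ 254) → take E (25 @ 269) → take A (18 @ 187) → take 10/30 of B → 12.00; 64/64 used.
Total value = 722.00

722.00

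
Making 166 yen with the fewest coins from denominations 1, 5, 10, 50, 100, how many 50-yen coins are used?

Use the largest denomination that fits, subtract, and repeat.
166 − 1×100→66 − 1×50→16 − 1×10→6 − 1×5→1 − 1×1→0
Count of 50: 1

1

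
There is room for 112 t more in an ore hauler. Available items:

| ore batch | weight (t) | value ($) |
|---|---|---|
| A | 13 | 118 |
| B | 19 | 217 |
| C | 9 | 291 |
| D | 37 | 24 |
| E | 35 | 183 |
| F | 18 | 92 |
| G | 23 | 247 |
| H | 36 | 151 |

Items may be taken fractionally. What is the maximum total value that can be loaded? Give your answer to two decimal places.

1122.44

Order: C (291/9=32.33) > B (217/19=11.42) > G (247/23=10.74) > A (118/13=9.08) > E (183/35=5.23) > F (92/18=5.11) > H (151/36=4.19) > D (24/37=0.65)
Fill: take C (9 @ 291) → take B (19 @ 217) → take G (23 @ 247) → take A (13 @ 118) → take E (35 @ 183) → take 13/18 of F → 66.44; 112/112 used.
Total value = 1122.44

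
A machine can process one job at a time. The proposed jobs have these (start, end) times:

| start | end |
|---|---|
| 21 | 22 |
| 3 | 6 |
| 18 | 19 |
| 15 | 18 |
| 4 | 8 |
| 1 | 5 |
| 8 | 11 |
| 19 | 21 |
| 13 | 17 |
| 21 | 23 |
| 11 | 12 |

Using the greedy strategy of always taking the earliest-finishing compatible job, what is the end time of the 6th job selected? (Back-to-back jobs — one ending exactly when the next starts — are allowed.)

21

Sorted by end: (1,5)  (3,6)  (4,8)  (8,11)  (11,12)  (13,17)  (15,18)  (18,19)  (19,21)  (21,22)  (21,23)
take (1,5); skip (4,8); take (8,11); take (11,12); take (13,17); take (18,19); take (19,21); take (21,22); skip (21,23).
Selected: (1,5) (8,11) (11,12) (13,17) (18,19) (19,21) (21,22)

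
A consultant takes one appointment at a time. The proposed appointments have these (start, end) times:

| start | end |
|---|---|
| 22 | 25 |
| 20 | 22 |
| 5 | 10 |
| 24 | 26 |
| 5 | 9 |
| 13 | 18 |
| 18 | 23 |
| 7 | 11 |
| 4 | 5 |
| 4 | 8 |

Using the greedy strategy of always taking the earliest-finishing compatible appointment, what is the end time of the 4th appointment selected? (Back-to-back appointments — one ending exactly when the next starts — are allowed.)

Sort by end time and greedily take each interval whose start is ≥ the last chosen end.
Sorted by end: (4,5)  (4,8)  (5,9)  (5,10)  (7,11)  (13,18)  (20,22)  (18,23)  (22,25)  (24,26)
take (4,5); take (5,9); take (13,18); take (20,22); take (22,25).
Selected: (4,5) (5,9) (13,18) (20,22) (22,25)

22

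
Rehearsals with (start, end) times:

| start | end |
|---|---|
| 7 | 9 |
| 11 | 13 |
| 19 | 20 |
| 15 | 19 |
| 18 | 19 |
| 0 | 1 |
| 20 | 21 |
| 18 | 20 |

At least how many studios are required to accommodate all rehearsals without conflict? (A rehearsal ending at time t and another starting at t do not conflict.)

3

The answer is the maximum number of intervals overlapping at any instant.
starts: [0, 7, 11, 15, 18, 18, 19, 20]
ends:   [1, 9, 13, 19, 19, 20, 20, 21]
s0→1 e1→0 s7→1 e9→0 s11→1 e13→0 s15→1 s18→2 s18→3  — peak 3.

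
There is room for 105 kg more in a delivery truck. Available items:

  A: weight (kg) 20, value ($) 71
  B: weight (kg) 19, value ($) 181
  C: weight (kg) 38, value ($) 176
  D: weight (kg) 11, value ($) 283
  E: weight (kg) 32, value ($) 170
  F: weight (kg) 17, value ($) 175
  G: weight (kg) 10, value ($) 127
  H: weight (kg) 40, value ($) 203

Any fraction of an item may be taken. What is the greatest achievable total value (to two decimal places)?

Greedy by value/weight ratio, highest first.
Order: D (283/11=25.73) > G (127/10=12.70) > F (175/17=10.29) > B (181/19=9.53) > E (170/32=5.31) > H (203/40=5.08) > C (176/38=4.63) > A (71/20=3.55)
Fill: take D (11 @ 283) → take G (10 @ 127) → take F (17 @ 175) → take B (19 @ 181) → take E (32 @ 170) → take 16/40 of H → 81.20; 105/105 used.
Total value = 1017.20

1017.20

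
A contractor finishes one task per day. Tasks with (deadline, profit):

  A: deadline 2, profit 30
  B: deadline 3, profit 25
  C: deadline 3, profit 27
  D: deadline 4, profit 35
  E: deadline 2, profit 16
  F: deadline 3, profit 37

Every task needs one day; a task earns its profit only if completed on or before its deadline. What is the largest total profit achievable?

129

Take jobs in profit order; each goes to the latest open slot no later than its deadline.
Profit order: F=37 D=35 A=30 C=27 B=25 E=16
Assign: F→slot 3, D→slot 4, A→slot 2, C→slot 1, B skipped, E skipped.
Slots: [1:C] [2:A] [3:F] [4:D]
Profit = 27 + 30 + 37 + 35 = 129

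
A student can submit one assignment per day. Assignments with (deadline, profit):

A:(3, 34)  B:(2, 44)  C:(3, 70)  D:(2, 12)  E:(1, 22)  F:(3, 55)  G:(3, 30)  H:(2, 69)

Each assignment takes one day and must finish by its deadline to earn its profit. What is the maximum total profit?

By profit: C(d3,70), H(d2,69), F(d3,55), B(d2,44), A(d3,34), G(d3,30), E(d1,22), D(d2,12)
C→slot 3; H→slot 2; F→slot 1; B skipped; A skipped; G skipped; E skipped; D skipped.
Profit = 55 + 69 + 70 = 194

194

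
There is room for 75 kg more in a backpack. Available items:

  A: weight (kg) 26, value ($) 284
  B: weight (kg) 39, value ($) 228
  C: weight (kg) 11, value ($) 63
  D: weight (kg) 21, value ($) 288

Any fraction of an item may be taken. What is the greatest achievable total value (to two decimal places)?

Ratios (sorted): D 13.71, A 10.92, B 5.85, C 5.73
take D (21 @ 288); take A (26 @ 284); take 28/39 of B → 163.69. Capacity used 75/75.
Total value = 735.69

735.69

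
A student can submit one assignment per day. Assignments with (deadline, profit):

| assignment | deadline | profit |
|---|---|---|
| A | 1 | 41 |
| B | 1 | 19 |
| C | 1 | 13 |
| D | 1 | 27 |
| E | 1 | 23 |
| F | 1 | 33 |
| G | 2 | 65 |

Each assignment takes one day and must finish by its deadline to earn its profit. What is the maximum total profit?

By profit: G(d2,65), A(d1,41), F(d1,33), D(d1,27), E(d1,23), B(d1,19), C(d1,13)
G→slot 2; A→slot 1; F skipped; D skipped; E skipped; B skipped; C skipped.
Profit = 41 + 65 = 106

106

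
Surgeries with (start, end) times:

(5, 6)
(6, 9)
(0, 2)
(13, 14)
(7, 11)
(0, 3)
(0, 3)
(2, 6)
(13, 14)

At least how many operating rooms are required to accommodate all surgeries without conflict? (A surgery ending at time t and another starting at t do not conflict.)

Events (time:±→running): 0:+→1 0:+→2 0:+→3 … peak 3.

3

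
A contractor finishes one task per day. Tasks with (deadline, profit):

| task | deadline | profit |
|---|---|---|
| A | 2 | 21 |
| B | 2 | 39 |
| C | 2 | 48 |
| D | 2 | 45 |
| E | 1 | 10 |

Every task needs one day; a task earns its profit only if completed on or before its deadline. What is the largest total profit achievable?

93

Sort by profit descending; place each in the latest free slot ≤ its deadline.
Profit order: C=48 D=45 B=39 A=21 E=10
Assign: C→slot 2, D→slot 1, B skipped, A skipped, E skipped.
Slots: [1:D] [2:C]
Profit = 45 + 48 = 93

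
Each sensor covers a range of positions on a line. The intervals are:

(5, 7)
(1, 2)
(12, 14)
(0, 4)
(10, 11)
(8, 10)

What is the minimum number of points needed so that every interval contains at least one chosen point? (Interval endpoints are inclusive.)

4

Sort by right endpoint; whenever an interval is uncovered, place a point at its right end.
By right end: [1,2]  [0,4]  [5,7]  [8,10]  [10,11]  [12,14]
[1,2] uncovered → point at 2; [5,7] uncovered → point at 7; [8,10] uncovered → point at 10; [12,14] uncovered → point at 14.
Points: 2, 7, 10, 14 (4 total).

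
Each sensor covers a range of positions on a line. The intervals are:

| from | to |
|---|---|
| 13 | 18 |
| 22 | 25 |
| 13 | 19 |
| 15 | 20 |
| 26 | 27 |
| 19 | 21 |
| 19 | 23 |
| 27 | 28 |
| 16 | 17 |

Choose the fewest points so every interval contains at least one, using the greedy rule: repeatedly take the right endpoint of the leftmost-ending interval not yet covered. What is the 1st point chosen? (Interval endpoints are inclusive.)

17

Sorted: [16,17] [13,18] [13,19] [15,20] [19,21] [19,23] [22,25] [26,27] [27,28]
{[16,17],[13,18],[13,19],[15,20]} hit by 17; {[19,21],[19,23]} hit by 21; {[22,25]} hit by 25; {[26,27],[27,28]} hit by 27.
Points: 17, 21, 25, 27 (4 total).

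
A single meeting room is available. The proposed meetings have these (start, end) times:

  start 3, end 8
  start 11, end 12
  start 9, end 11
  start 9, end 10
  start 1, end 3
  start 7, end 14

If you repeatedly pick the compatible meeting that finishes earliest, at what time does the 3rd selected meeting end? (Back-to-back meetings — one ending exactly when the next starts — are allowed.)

10

Sorted by end: (1,3)  (3,8)  (9,10)  (9,11)  (11,12)  (7,14)
take (1,3); take (3,8); take (9,10); take (11,12); skip (7,14).
Selected: (1,3) (3,8) (9,10) (11,12)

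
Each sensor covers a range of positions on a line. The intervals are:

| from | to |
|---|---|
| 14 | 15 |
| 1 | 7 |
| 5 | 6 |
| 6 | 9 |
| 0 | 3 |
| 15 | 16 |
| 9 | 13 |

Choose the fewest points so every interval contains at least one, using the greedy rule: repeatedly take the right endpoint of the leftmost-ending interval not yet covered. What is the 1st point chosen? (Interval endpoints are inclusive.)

By right end: [0,3]  [5,6]  [1,7]  [6,9]  [9,13]  [14,15]  [15,16]
[0,3] uncovered → point at 3; [5,6] uncovered → point at 6; [9,13] uncovered → point at 13; [14,15] uncovered → point at 15.
Points: 3, 6, 13, 15 (4 total).

3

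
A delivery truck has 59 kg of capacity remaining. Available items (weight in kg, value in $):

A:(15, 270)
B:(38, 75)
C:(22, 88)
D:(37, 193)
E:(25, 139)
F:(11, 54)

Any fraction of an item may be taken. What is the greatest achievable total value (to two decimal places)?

508.11

Greedy by value/weight ratio, highest first.
Ratios (sorted): A 18.00, E 5.56, D 5.22, F 4.91, C 4.00, B 1.97
take A (15 @ 270); take E (25 @ 139); take 19/37 of D → 99.11. Capacity used 59/59.
Total value = 508.11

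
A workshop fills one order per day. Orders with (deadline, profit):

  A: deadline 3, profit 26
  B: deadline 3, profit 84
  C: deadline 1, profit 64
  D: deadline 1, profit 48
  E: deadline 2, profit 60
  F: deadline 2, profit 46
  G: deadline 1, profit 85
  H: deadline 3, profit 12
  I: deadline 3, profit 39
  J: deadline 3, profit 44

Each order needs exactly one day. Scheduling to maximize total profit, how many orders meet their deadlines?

3

Sort by profit descending; place each in the latest free slot ≤ its deadline.
By profit: G(d1,85), B(d3,84), C(d1,64), E(d2,60), D(d1,48), F(d2,46), J(d3,44), I(d3,39), A(d3,26), H(d3,12)
G→slot 1; B→slot 3; C skipped; E→slot 2; D skipped; F skipped; J skipped; I skipped; A skipped; H skipped.
3 of 10 scheduled.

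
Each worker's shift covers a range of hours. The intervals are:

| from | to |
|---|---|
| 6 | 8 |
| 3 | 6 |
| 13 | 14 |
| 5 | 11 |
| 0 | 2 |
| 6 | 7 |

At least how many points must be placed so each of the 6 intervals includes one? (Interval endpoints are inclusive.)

3

Process intervals by earliest right end; each time one isn't hit yet, stab at its right endpoint.
Sorted: [0,2] [3,6] [6,7] [6,8] [5,11] [13,14]
{[0,2]} hit by 2; {[3,6],[6,7],[6,8],[5,11]} hit by 6; {[13,14]} hit by 14.
Points: 2, 6, 14 (3 total).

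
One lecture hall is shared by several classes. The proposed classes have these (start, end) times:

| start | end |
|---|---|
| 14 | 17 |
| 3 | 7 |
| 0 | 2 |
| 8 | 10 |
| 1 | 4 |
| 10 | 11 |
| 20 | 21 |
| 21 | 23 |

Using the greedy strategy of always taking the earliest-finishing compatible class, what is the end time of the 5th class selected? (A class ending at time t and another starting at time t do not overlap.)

By end time: (0,2), (1,4), (3,7), (8,10), (10,11), (14,17), (20,21), (21,23).
Pick (0,2); next start ≥ 2 → (3,7); next start ≥ 7 → (8,10); next start ≥ 10 → (10,11); next start ≥ 11 → (14,17); next start ≥ 17 → (20,21); next start ≥ 21 → (21,23).
Selected: (0,2) (3,7) (8,10) (10,11) (14,17) (20,21) (21,23)

17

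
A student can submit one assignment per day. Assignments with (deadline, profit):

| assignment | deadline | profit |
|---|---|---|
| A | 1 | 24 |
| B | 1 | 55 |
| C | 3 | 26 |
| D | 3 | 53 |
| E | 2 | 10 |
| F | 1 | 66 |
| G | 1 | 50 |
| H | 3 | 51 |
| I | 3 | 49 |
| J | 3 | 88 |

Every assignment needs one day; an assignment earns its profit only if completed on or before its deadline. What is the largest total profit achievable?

Take jobs in profit order; each goes to the latest open slot no later than its deadline.
By profit: J(d3,88), F(d1,66), B(d1,55), D(d3,53), H(d3,51), G(d1,50), I(d3,49), C(d3,26), A(d1,24), E(d2,10)
J→slot 3; F→slot 1; B skipped; D→slot 2; H skipped; G skipped; I skipped; C skipped; A skipped; E skipped.
Profit = 66 + 53 + 88 = 207

207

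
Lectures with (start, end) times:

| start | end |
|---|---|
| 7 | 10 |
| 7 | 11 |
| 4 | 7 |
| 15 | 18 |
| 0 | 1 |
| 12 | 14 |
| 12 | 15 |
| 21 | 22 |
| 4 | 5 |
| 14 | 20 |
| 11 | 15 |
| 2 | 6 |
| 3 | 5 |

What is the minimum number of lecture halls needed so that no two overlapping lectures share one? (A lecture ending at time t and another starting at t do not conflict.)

Count concurrent intervals with a sweep; the peak is the room count.
Events (time:±→running): 0:+→1 1:-→0 2:+→1 3:+→2 4:+→3 4:+→4 … peak 4.

4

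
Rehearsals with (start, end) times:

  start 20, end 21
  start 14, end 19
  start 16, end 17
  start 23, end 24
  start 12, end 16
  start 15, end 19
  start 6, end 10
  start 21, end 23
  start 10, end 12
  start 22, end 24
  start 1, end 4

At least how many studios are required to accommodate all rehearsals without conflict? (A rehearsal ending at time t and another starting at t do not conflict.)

3

The answer is the maximum number of intervals overlapping at any instant.
Events (time:±→running): 1:+→1 4:-→0 6:+→1 10:-→0 10:+→1 12:-→0 12:+→1 14:+→2 15:+→3 … peak 3.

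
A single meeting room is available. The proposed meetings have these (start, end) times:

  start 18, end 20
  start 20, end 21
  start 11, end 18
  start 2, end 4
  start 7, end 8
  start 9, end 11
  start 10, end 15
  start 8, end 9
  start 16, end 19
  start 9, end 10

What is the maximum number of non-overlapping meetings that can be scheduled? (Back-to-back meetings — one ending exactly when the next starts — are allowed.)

7

Order by finish time; keep every interval that doesn't clash with the previous kept one.
Sorted by end: (2,4)  (7,8)  (8,9)  (9,10)  (9,11)  (10,15)  (11,18)  (16,19)  (18,20)  (20,21)
take (2,4); take (7,8); take (8,9); take (9,10); skip (9,11); take (10,15); take (16,19); skip (18,20); take (20,21).
Selected 7 meetings.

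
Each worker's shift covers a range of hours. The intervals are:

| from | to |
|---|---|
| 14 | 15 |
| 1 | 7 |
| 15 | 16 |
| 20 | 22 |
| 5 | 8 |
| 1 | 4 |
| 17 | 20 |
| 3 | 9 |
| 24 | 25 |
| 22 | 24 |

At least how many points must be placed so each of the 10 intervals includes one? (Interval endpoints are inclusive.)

5

Sorted: [1,4] [1,7] [5,8] [3,9] [14,15] [15,16] [17,20] [20,22] [22,24] [24,25]
{[1,4],[1,7]} hit by 4; {[5,8],[3,9]} hit by 8; {[14,15],[15,16]} hit by 15; {[17,20],[20,22]} hit by 20; {[22,24],[24,25]} hit by 24.
Points: 4, 8, 15, 20, 24 (5 total).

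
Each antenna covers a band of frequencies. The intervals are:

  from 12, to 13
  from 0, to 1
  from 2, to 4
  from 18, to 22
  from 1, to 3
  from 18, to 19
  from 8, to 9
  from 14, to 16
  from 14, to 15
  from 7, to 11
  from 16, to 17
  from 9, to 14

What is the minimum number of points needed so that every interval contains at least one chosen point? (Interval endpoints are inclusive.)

Process intervals by earliest right end; each time one isn't hit yet, stab at its right endpoint.
Sorted: [0,1] [1,3] [2,4] [8,9] [7,11] [12,13] [9,14] [14,15] [14,16] [16,17] [18,19] [18,22]
{[0,1],[1,3]} hit by 1; {[2,4]} hit by 4; {[8,9],[7,11]} hit by 9; {[12,13],[9,14]} hit by 13; {[14,15],[14,16]} hit by 15; {[16,17]} hit by 17; {[18,19],[18,22]} hit by 19.
Points: 1, 4, 9, 13, 15, 17, 19 (7 total).

7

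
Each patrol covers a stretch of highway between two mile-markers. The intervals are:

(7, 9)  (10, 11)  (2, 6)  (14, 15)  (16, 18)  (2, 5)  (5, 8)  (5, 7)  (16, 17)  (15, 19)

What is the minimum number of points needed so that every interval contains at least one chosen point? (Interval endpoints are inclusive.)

By right end: [2,5]  [2,6]  [5,7]  [5,8]  [7,9]  [10,11]  [14,15]  [16,17]  [16,18]  [15,19]
[2,5] uncovered → point at 5; [7,9] uncovered → point at 9; [10,11] uncovered → point at 11; [14,15] uncovered → point at 15; [16,17] uncovered → point at 17.
Points: 5, 9, 11, 15, 17 (5 total).

5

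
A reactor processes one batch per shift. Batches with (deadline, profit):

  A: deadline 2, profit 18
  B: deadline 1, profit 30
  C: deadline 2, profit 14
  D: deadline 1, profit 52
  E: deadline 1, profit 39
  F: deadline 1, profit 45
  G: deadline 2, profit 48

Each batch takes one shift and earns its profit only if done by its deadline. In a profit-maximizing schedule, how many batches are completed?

2

Profit order: D=52 G=48 F=45 E=39 B=30 A=18 C=14
Assign: D→slot 1, G→slot 2, F skipped, E skipped, B skipped, A skipped, C skipped.
Slots: [1:D] [2:G]
2 of 7 scheduled.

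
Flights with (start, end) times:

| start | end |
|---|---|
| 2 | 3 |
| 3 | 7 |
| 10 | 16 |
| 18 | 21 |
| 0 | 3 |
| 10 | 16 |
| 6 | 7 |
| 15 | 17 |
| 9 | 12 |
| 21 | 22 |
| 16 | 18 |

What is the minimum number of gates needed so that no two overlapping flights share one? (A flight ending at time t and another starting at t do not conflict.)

3

The answer is the maximum number of intervals overlapping at any instant.
starts: [0, 2, 3, 6, 9, 10, 10, 15, 16, 18, 21]
ends:   [3, 3, 7, 7, 12, 16, 16, 17, 18, 21, 22]
s0→1 s2→2 e3→1 e3→0 s3→1 s6→2 e7→1 e7→0 s9→1 s10→2 s10→3  — peak 3.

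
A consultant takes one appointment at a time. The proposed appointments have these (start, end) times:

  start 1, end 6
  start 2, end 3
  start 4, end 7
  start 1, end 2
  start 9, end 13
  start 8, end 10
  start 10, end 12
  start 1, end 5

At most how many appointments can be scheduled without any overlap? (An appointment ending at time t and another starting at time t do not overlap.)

5

Greedy by earliest finish: after sorting by end time, pick each interval compatible with the last pick.
By end time: (1,2), (2,3), (1,5), (1,6), (4,7), (8,10), (10,12), (9,13).
Pick (1,2); next start ≥ 2 → (2,3); next start ≥ 3 → (4,7); next start ≥ 7 → (8,10); next start ≥ 10 → (10,12).
Selected 5 appointments.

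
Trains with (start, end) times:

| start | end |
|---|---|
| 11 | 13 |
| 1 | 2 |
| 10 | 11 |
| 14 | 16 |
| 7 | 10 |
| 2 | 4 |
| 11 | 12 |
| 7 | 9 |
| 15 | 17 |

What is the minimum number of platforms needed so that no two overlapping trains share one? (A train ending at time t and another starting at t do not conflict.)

2

Events (time:±→running): 1:+→1 2:-→0 2:+→1 4:-→0 7:+→1 7:+→2 … peak 2.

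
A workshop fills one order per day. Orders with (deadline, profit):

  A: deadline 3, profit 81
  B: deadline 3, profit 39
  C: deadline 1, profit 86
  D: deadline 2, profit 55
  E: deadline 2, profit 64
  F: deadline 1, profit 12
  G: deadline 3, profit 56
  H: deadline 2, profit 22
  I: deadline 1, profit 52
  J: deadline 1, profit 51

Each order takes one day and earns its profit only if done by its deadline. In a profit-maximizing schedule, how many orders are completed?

3

Take jobs in profit order; each goes to the latest open slot no later than its deadline.
Profit order: C=86 A=81 E=64 G=56 D=55 I=52 J=51 B=39 H=22 F=12
Assign: C→slot 1, A→slot 3, E→slot 2, G skipped, D skipped, I skipped, J skipped, B skipped, H skipped, F skipped.
Slots: [1:C] [2:E] [3:A]
3 of 10 scheduled.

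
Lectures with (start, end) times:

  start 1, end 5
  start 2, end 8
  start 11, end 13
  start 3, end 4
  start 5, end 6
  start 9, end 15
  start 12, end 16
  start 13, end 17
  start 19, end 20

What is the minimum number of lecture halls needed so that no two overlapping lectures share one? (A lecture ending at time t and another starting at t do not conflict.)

Events (time:±→running): 1:+→1 2:+→2 3:+→3 … peak 3.

3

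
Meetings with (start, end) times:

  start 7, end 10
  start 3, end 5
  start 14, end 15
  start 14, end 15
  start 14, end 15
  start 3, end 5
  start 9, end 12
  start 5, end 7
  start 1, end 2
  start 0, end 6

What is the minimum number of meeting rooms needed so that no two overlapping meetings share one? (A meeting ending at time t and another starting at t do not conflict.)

3

The answer is the maximum number of intervals overlapping at any instant.
starts: [0, 1, 3, 3, 5, 7, 9, 14, 14, 14]
ends:   [2, 5, 5, 6, 7, 10, 12, 15, 15, 15]
s0→1 s1→2 e2→1 s3→2 s3→3  — peak 3.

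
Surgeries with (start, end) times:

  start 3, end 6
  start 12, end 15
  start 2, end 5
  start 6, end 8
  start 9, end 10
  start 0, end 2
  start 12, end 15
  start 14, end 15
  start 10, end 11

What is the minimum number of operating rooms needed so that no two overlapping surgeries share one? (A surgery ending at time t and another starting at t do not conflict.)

3

The answer is the maximum number of intervals overlapping at any instant.
starts: [0, 2, 3, 6, 9, 10, 12, 12, 14]
ends:   [2, 5, 6, 8, 10, 11, 15, 15, 15]
s0→1 e2→0 s2→1 s3→2 e5→1 e6→0 s6→1 e8→0 s9→1 e10→0 s10→1 e11→0 s12→1 s12→2 s14→3  — peak 3.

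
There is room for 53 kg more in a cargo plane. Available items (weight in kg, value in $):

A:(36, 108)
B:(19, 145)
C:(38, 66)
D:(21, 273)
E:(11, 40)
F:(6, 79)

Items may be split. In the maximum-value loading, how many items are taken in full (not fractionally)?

3

Sort by value per unit weight and fill in that order.
Order: F (79/6=13.17) > D (273/21=13.00) > B (145/19=7.63) > E (40/11=3.64) > A (108/36=3.00) > C (66/38=1.74)
Fill: take F (6 @ 79) → take D (21 @ 273) → take B (19 @ 145) → take 7/11 of E → 25.45; 53/53 used.
3 item(s) taken whole; one partial (take 7/11 of E).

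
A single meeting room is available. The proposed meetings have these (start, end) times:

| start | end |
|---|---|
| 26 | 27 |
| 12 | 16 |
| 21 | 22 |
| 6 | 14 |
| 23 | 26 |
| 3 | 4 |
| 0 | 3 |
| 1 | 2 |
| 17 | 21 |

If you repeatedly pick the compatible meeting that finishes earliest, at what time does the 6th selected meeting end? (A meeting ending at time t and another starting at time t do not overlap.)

26

Sort by end time and greedily take each interval whose start is ≥ the last chosen end.
By end time: (1,2), (0,3), (3,4), (6,14), (12,16), (17,21), (21,22), (23,26), (26,27).
Pick (1,2); next start ≥ 2 → (3,4); next start ≥ 4 → (6,14); next start ≥ 14 → (17,21); next start ≥ 21 → (21,22); next start ≥ 22 → (23,26); next start ≥ 26 → (26,27).
Selected: (1,2) (3,4) (6,14) (17,21) (21,22) (23,26) (26,27)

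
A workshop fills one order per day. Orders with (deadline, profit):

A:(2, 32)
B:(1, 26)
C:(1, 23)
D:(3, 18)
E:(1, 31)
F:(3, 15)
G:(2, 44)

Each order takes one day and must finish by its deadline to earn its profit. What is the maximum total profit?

By profit: G(d2,44), A(d2,32), E(d1,31), B(d1,26), C(d1,23), D(d3,18), F(d3,15)
G→slot 2; A→slot 1; E skipped; B skipped; C skipped; D→slot 3; F skipped.
Profit = 32 + 44 + 18 = 94

94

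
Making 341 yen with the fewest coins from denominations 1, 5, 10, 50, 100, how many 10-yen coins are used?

4

Use the largest denomination that fits, subtract, and repeat.
341 − 3×100→41 − 4×10→1 − 1×1→0
Count of 10: 4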